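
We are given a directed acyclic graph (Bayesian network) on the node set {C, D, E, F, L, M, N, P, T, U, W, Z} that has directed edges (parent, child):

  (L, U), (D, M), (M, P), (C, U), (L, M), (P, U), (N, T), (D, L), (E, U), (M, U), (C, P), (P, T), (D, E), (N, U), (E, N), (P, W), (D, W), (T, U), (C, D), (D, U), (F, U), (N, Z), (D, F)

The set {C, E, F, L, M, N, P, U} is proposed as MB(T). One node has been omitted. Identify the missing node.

D

The Markov blanket of a node is its parents, its children, and the other parents of its children.
Parents of T: N, P.
T's children: U.
Parents of each child, excluding T:
  U's other parents are C, D, E, F, L, M, N, P.
MB(T) = {C, D, E, F, L, M, N, P, U}.
Comparing with the claimed set, D is missing.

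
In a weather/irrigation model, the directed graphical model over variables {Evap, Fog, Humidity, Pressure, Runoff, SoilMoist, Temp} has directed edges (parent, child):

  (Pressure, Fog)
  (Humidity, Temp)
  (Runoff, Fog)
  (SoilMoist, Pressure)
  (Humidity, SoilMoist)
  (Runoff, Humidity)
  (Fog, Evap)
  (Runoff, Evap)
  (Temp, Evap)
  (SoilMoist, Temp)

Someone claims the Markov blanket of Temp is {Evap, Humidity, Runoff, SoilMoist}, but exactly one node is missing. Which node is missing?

Fog

By definition, MB(Temp) is built from Temp's parents, Temp's children, and the co-parents of Temp.
Temp's parents: Humidity, SoilMoist.
Ch(Temp) = {Evap}.
Other parents of Temp's children:
  parents(Evap) \ {Temp} = {Fog, Runoff}.
MB(Temp) = {Evap, Fog, Humidity, Runoff, SoilMoist}.
Comparing with the claimed set, Fog is missing.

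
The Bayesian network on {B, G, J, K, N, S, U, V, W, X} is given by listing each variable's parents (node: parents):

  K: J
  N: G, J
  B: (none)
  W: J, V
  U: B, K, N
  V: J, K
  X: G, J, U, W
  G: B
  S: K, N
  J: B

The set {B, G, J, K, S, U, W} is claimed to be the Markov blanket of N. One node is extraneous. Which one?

W

Recall MB(v) = parents ∪ children ∪ spouses, where spouses are the other parents of v's children.
Pa(N) = {G, J}.
Ch(N) = {S, U}.
Other parents of N's children:
  parents(S) \ {N} = {K}.
  U also has parents B, K.
MB(N) = {B, G, J, K, S, U}.
W is neither a parent, child, nor co-parent of N, so it does not belong.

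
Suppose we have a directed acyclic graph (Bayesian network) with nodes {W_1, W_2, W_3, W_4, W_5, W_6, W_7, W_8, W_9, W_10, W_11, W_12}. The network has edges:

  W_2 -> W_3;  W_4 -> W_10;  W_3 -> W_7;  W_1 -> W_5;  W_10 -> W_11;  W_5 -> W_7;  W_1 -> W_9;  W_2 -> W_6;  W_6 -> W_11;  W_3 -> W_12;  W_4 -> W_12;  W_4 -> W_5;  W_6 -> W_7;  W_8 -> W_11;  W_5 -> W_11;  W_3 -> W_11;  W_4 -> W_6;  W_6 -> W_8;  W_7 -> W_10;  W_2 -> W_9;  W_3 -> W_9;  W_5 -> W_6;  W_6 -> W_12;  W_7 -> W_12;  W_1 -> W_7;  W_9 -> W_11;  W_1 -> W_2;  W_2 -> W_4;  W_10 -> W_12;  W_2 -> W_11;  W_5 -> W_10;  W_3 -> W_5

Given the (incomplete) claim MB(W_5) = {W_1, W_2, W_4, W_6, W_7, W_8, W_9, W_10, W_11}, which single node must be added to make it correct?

Ch(W_5) = {W_6, W_7, W_10, W_11}.
Pa(W_5) = {W_1, W_3, W_4}.
Parents of each child, excluding W_5:
  W_6's other parents are W_2, W_4.
  parents(W_7) \ {W_5} = {W_1, W_3, W_6}.
  parents(W_10) \ {W_5} = {W_4, W_7}.
  W_11 also has parents W_2, W_3, W_6, W_8, W_9, W_10.
MB(W_5) = {W_1, W_2, W_3, W_4, W_6, W_7, W_8, W_9, W_10, W_11}.
Comparing with the claimed set, W_3 is missing.

W_3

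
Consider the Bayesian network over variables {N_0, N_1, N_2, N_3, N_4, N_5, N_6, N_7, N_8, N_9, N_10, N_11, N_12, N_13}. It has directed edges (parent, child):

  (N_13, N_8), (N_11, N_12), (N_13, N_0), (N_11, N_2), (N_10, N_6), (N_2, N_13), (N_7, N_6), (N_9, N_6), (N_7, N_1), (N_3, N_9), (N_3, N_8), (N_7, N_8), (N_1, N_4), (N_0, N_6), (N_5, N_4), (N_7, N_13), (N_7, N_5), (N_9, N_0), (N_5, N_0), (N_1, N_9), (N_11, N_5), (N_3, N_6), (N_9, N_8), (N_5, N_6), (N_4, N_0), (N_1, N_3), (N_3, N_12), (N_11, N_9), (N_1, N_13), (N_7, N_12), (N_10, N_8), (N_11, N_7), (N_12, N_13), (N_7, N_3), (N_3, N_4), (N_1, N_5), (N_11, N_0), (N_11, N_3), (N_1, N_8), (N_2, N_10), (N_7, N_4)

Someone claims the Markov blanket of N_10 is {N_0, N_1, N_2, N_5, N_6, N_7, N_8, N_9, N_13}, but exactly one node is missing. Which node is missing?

N_3

By definition, MB(N_10) is built from N_10's parents, N_10's children, and the co-parents of N_10.
Pa(N_10) = {N_2}.
Children of N_10: N_6, N_8.
Co-parents of N_10 (other parents of its children):
  N_8's other parents are N_1, N_3, N_7, N_9, N_13.
  N_6 also has parents N_0, N_3, N_5, N_7, N_9.
MB(N_10) = {N_0, N_1, N_2, N_3, N_5, N_6, N_7, N_8, N_9, N_13}.
Comparing with the claimed set, N_3 is missing.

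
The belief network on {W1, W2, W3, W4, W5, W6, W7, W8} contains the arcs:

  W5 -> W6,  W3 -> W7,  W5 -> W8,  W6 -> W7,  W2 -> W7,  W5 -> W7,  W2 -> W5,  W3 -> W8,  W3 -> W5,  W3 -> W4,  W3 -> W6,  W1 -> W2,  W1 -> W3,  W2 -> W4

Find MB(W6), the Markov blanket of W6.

Recall MB(v) = parents ∪ children ∪ spouses, where spouses are the other parents of v's children.
Ch(W6) = {W7}.
W6 has parents W3, W5.
Parents of each child, excluding W6:
  parents(W7) \ {W6} = {W2, W3, W5}.
Taking the union gives {W2, W3, W5, W7}.

{W2, W3, W5, W7}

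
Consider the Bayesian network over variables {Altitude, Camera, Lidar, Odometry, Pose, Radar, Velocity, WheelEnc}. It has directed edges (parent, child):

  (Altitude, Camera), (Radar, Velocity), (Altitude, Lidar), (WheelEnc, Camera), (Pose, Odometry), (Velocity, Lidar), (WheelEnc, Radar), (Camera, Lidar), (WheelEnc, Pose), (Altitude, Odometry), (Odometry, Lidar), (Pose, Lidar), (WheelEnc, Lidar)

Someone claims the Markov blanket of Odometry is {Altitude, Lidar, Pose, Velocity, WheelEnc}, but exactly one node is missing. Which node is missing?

Camera

By definition, MB(Odometry) is built from Odometry's parents, Odometry's children, and the co-parents of Odometry.
Parents of Odometry: Altitude, Pose.
Odometry's children: Lidar.
Co-parents of Odometry (other parents of its children):
  Lidar: Altitude, Camera, Pose, Velocity, WheelEnc
MB(Odometry) = {Altitude, Camera, Lidar, Pose, Velocity, WheelEnc}.
Comparing with the claimed set, Camera is missing.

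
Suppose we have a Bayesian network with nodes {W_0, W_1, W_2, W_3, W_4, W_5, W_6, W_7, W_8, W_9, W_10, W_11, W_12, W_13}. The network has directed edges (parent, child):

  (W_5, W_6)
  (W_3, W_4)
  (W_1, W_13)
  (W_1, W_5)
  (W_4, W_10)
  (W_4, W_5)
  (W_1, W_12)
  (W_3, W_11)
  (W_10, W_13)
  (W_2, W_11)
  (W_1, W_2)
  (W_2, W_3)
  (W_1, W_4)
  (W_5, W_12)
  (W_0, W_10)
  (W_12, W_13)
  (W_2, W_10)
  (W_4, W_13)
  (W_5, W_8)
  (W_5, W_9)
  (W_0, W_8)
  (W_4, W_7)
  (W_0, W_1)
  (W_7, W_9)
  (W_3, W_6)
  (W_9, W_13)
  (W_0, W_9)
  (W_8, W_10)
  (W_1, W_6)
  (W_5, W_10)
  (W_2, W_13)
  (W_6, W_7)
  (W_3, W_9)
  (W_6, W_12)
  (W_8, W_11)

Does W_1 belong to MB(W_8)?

The Markov blanket of a node is its parents, its children, and the other parents of its children.
W_8's parents: W_0, W_5.
Ch(W_8) = {W_10, W_11}.
Other parents of W_8's children:
  W_10 also has parents W_0, W_2, W_4, W_5.
  W_11 also has parents W_2, W_3.
MB(W_8) = {W_0, W_2, W_3, W_4, W_5, W_10, W_11}; W_1 is not in this set.

No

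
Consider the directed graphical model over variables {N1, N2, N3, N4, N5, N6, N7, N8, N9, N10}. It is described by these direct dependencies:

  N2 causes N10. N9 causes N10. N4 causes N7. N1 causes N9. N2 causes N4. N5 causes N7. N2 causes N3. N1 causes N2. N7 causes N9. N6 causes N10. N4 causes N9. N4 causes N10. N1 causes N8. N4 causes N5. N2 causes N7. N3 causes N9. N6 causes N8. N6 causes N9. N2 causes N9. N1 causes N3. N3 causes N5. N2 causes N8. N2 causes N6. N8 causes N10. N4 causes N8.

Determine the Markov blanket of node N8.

{N1, N2, N4, N6, N9, N10}

The Markov blanket of a node is its parents, its children, and the other parents of its children.
N8 has parents N1, N2, N4, N6.
N8 has child N10.
Co-parents of N8 (other parents of its children):
  parents(N10) \ {N8} = {N2, N4, N6, N9}.
So the Markov blanket of N8 is {N1, N2, N4, N6, N9, N10}.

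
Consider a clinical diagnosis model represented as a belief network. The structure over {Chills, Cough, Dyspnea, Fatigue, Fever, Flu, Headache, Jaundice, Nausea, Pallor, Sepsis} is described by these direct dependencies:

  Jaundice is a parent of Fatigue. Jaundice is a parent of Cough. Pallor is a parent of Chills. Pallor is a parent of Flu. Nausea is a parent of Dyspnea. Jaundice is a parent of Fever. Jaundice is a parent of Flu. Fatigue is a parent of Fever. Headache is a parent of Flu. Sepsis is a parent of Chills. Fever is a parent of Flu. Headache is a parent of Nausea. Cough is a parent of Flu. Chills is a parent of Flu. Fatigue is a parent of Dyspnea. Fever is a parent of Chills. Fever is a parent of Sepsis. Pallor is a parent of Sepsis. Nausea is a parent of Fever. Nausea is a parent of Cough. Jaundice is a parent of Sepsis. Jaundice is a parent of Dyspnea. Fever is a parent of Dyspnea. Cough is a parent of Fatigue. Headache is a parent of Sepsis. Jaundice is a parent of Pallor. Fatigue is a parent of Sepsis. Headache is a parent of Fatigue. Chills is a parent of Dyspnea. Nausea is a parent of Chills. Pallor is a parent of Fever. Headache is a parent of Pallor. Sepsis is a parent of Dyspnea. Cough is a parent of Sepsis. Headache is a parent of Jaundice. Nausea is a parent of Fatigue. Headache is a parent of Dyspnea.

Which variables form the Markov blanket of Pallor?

{Chills, Cough, Fatigue, Fever, Flu, Headache, Jaundice, Nausea, Sepsis}

Ch(Pallor) = {Chills, Fever, Flu, Sepsis}.
Parents of Pallor: Headache, Jaundice.
Parents of each child, excluding Pallor:
  Fever also has parents Fatigue, Jaundice, Nausea.
  Sepsis's other parents are Cough, Fatigue, Fever, Headache, Jaundice.
  Chills's other parents are Fever, Nausea, Sepsis.
  parents(Flu) \ {Pallor} = {Chills, Cough, Fever, Headache, Jaundice}.
So the Markov blanket of Pallor is {Chills, Cough, Fatigue, Fever, Flu, Headache, Jaundice, Nausea, Sepsis}.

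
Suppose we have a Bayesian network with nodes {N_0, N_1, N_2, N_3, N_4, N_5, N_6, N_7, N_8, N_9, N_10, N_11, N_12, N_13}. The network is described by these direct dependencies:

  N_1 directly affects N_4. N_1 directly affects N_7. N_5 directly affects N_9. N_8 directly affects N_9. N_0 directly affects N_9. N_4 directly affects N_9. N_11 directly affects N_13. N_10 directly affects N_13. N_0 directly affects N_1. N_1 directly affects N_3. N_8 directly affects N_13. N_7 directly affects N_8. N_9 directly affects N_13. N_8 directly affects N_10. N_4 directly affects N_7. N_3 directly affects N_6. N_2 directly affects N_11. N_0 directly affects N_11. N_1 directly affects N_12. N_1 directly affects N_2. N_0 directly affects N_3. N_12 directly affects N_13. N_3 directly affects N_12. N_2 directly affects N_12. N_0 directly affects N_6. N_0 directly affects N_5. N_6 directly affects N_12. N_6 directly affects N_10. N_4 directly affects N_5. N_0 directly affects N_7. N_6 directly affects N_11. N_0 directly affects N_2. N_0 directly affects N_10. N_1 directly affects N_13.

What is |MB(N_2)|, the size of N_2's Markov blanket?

Parents of N_2: N_0, N_1.
Ch(N_2) = {N_11, N_12}.
Parents of each child, excluding N_2:
  N_11 also has parents N_0, N_6.
  parents(N_12) \ {N_2} = {N_1, N_3, N_6}.
MB(N_2) = {N_0, N_1, N_3, N_6, N_11, N_12}, which has 6 nodes.

6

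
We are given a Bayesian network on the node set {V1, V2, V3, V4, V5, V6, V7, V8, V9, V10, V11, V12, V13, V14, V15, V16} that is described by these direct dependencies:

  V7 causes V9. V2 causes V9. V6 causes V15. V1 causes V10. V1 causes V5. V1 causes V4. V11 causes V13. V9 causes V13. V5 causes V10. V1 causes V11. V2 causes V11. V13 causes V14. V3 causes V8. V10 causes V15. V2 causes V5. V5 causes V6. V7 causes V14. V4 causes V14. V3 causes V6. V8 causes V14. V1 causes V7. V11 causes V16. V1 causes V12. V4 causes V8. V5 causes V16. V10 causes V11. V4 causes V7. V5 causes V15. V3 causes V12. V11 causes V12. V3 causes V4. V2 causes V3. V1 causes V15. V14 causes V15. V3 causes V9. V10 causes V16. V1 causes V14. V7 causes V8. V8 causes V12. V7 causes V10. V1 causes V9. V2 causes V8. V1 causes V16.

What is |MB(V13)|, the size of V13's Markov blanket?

Pa(V13) = {V9, V11}.
V13's children: V14.
Parents of each child, excluding V13:
  V14 also has parents V1, V4, V7, V8.
MB(V13) = {V1, V4, V7, V8, V9, V11, V14}, which has 7 nodes.

7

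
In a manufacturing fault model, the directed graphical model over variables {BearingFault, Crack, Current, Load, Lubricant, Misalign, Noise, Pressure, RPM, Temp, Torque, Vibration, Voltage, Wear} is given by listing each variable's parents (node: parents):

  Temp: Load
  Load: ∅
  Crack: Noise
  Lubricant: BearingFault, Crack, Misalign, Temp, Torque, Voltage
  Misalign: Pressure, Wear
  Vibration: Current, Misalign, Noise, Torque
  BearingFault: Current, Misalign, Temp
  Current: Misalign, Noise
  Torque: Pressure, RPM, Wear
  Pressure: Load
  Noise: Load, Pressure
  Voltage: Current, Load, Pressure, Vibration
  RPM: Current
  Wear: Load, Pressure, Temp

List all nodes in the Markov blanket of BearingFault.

{Crack, Current, Lubricant, Misalign, Temp, Torque, Voltage}

Ch(BearingFault) = {Lubricant}.
Pa(BearingFault) = {Current, Misalign, Temp}.
Parents of each child, excluding BearingFault:
  Lubricant's other parents are Crack, Misalign, Temp, Torque, Voltage.
Taking the union gives {Crack, Current, Lubricant, Misalign, Temp, Torque, Voltage}.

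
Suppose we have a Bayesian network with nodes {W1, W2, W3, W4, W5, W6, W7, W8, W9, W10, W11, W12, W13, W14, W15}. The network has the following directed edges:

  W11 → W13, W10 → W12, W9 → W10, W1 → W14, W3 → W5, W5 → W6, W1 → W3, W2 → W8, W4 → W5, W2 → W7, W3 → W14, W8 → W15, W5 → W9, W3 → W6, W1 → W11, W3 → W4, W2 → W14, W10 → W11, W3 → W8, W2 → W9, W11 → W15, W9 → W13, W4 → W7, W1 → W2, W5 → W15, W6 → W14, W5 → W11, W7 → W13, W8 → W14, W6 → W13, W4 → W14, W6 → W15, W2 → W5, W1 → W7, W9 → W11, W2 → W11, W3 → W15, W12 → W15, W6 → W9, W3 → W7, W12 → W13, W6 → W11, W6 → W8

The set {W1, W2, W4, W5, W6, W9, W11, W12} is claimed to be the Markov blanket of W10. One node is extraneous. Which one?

The Markov blanket of a node is its parents, its children, and the other parents of its children.
Children of W10: W11, W12.
Parents of W10: W9.
Parents of each child, excluding W10:
  W11's other parents are W1, W2, W5, W6, W9.
  W12: no additional parents.
MB(W10) = {W1, W2, W5, W6, W9, W11, W12}.
W4 is neither a parent, child, nor co-parent of W10, so it does not belong.

W4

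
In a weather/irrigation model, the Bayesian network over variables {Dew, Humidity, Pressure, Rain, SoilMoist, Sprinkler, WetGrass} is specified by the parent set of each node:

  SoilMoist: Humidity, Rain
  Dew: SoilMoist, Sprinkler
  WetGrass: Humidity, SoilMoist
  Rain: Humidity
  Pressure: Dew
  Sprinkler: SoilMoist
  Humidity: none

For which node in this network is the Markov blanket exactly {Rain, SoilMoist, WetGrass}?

The target node must have every member of {Rain, SoilMoist, WetGrass} as a parent, child, or co-parent, and no others.
Parents of Humidity: none; children: Rain, SoilMoist, WetGrass; co-parents: Rain, SoilMoist.
These exactly cover the given set, so the node is Humidity.

Humidity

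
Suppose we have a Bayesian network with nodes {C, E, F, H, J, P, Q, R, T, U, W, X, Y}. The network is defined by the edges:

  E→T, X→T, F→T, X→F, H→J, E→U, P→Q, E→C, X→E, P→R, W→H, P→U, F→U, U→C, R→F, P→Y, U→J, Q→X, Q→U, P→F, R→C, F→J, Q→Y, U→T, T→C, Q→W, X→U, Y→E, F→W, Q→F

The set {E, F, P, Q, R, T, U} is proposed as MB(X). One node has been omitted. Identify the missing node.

X's parents: Q.
X has children E, F, T, U.
Co-parents of X (other parents of its children):
  F: P, Q, R
  E: Y
  U: E, F, P, Q
  T: E, F, U
MB(X) = {E, F, P, Q, R, T, U, Y}.
Comparing with the claimed set, Y is missing.

Y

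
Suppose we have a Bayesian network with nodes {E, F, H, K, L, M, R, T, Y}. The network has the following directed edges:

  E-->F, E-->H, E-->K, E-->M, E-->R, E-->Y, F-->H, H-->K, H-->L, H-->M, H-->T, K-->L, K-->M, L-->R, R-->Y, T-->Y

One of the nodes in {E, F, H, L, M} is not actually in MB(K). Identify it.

F

Ch(K) = {L, M}.
K's parents: E, H.
Parents of each child, excluding K:
  parents(L) \ {K} = {H}.
  M's other parents are E, H.
MB(K) = {E, H, L, M}.
F is neither a parent, child, nor co-parent of K, so it does not belong.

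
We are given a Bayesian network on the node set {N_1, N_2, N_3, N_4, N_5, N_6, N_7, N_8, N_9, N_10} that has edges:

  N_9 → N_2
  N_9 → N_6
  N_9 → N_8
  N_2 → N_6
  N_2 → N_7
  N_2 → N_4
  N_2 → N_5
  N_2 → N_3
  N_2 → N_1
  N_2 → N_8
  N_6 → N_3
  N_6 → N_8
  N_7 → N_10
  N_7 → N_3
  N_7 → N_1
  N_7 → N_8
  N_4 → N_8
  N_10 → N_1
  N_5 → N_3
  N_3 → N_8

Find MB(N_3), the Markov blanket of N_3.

{N_2, N_4, N_5, N_6, N_7, N_8, N_9}

Parents of N_3: N_2, N_5, N_6, N_7.
Ch(N_3) = {N_8}.
Parents of each child, excluding N_3:
  N_8: N_2, N_4, N_6, N_7, N_9
So the Markov blanket of N_3 is {N_2, N_4, N_5, N_6, N_7, N_8, N_9}.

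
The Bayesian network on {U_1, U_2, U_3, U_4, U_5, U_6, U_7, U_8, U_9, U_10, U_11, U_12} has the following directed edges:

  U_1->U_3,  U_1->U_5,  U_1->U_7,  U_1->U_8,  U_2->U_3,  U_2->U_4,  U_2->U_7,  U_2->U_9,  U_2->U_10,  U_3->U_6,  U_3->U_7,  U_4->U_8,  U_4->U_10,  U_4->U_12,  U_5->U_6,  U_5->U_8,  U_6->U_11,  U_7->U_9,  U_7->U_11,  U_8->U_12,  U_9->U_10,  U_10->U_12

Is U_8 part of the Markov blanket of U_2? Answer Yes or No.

No

Pa(U_2) = {}.
U_2 has children U_3, U_4, U_7, U_9, U_10.
For each child, the remaining parents (spouses of U_2):
  U_3 also has parent U_1.
  U_4 has no other parent.
  parents(U_7) \ {U_2} = {U_1, U_3}.
  U_9 also has parent U_7.
  U_10 also has parents U_4, U_9.
MB(U_2) = {U_1, U_3, U_4, U_7, U_9, U_10}; U_8 is not in this set.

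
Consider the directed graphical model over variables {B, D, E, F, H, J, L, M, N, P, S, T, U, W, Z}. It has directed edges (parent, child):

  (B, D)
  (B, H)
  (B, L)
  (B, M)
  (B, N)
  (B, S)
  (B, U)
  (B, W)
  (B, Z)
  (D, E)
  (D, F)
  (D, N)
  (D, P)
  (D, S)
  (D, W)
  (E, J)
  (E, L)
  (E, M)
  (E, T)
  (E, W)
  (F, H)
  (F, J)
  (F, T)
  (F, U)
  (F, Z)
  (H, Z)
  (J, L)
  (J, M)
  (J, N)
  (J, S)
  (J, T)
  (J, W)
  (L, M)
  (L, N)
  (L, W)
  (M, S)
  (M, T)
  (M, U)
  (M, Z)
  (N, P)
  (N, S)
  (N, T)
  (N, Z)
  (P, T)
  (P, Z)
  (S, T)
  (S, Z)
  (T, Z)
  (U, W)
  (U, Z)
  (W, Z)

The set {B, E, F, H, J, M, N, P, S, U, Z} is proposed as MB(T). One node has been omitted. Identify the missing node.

Parents of T: E, F, J, M, N, P, S.
Children of T: Z.
For each child, the remaining parents (spouses of T):
  Z's other parents are B, F, H, M, N, P, S, U, W.
MB(T) = {B, E, F, H, J, M, N, P, S, U, W, Z}.
Comparing with the claimed set, W is missing.

W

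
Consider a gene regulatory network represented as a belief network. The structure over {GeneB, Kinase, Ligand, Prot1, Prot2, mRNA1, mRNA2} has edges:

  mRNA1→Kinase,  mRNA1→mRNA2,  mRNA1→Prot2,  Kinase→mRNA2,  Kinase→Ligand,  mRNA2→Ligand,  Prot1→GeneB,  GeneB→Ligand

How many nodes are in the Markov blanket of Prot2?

1

Recall MB(v) = parents ∪ children ∪ spouses, where spouses are the other parents of v's children.
Parents of Prot2: mRNA1.
Prot2's children: none.
With no children, Prot2 has no spouses; the co-parent set is empty.
MB(Prot2) = {mRNA1}, which has 1 node.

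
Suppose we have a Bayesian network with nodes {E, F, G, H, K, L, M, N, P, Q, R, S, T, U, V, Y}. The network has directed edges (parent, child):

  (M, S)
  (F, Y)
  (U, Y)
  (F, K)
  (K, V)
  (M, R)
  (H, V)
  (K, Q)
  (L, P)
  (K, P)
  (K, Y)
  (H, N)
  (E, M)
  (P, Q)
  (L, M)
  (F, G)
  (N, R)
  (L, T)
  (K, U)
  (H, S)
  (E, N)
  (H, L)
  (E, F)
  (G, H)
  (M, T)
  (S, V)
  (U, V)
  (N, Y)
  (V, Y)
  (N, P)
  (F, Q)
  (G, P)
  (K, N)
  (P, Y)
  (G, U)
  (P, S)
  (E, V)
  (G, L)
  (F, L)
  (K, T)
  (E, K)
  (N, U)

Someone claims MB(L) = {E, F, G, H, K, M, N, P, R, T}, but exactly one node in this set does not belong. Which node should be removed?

A node's Markov blanket = Pa ∪ Ch ∪ (parents of Ch other than the node itself).
Ch(L) = {M, P, T}.
Pa(L) = {F, G, H}.
Other parents of L's children:
  parents(M) \ {L} = {E}.
  P also has parents G, K, N.
  T's other parents are K, M.
MB(L) = {E, F, G, H, K, M, N, P, T}.
R is neither a parent, child, nor co-parent of L, so it does not belong.

R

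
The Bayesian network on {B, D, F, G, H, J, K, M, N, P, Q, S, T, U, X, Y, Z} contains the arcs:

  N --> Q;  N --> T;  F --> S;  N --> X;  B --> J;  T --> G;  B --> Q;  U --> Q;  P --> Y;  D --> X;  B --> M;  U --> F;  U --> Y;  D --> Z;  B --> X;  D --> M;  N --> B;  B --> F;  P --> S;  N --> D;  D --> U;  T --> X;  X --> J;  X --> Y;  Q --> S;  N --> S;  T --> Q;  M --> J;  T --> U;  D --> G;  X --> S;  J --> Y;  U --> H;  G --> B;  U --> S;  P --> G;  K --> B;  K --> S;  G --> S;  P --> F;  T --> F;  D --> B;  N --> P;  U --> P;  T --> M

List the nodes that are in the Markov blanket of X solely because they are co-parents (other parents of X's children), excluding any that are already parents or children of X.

Children of X: J, S, Y.
  J: B, M
  Y: J, P, U
  S: F, G, K, N, P, Q, U
Excluding nodes already adjacent to X (B, D, J, N, S, T, Y), the co-parent-only contribution is {F, G, K, M, P, Q, U}.

{F, G, K, M, P, Q, U}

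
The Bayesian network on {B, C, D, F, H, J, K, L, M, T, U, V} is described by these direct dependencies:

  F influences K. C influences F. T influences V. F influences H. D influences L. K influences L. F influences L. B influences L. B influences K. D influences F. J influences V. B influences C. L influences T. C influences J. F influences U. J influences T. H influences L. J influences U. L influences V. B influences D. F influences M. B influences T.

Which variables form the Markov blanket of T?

Recall MB(v) = parents ∪ children ∪ spouses, where spouses are the other parents of v's children.
Parents of T: B, J, L.
Ch(T) = {V}.
Parents of each child, excluding T:
  V's other parents are J, L.
MB(T) = {B, J, L, V}.

{B, J, L, V}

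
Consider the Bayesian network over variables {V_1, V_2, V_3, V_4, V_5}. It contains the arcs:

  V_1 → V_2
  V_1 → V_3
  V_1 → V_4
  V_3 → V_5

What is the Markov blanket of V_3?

V_3's children: V_5.
V_3's parents: V_1.
Parents of each child, excluding V_3:
  V_5: no additional parents.
So the Markov blanket of V_3 is {V_1, V_5}.

{V_1, V_5}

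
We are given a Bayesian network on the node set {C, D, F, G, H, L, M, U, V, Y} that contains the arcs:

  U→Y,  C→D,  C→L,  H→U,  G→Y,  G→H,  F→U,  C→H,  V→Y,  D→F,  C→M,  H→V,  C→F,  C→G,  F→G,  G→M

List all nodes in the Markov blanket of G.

{C, F, H, M, U, V, Y}

Recall MB(v) = parents ∪ children ∪ spouses, where spouses are the other parents of v's children.
Pa(G) = {C, F}.
Ch(G) = {H, M, Y}.
Parents of each child, excluding G:
  H also has parent C.
  parents(M) \ {G} = {C}.
  Y also has parents U, V.
MB(G) = {C, F, H, M, U, V, Y}.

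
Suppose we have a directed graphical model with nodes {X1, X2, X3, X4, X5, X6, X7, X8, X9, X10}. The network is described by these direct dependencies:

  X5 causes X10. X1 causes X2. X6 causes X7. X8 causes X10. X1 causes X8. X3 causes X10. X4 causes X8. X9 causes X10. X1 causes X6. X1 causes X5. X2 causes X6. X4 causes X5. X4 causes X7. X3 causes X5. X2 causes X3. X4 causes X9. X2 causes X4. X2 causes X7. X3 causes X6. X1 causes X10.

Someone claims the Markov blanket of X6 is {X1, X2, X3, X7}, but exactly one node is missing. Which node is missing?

X4

Children of X6: X7.
Parents of X6: X1, X2, X3.
Parents of each child, excluding X6:
  X7: X2, X4
MB(X6) = {X1, X2, X3, X4, X7}.
Comparing with the claimed set, X4 is missing.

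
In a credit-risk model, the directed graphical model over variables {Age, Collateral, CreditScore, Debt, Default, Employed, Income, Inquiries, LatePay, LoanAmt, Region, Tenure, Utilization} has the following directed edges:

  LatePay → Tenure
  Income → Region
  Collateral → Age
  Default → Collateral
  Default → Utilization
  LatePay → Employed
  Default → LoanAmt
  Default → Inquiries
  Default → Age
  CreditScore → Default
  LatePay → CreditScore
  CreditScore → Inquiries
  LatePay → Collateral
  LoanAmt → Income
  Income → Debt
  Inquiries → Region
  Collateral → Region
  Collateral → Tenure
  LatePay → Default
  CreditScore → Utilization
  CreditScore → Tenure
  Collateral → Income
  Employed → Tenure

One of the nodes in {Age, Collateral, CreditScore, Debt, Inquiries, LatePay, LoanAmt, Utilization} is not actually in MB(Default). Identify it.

Debt

Pa(Default) = {CreditScore, LatePay}.
Ch(Default) = {Age, Collateral, Inquiries, LoanAmt, Utilization}.
Other parents of Default's children:
  LoanAmt: —
  Collateral: LatePay
  Utilization: CreditScore
  Inquiries: CreditScore
  Age: Collateral
MB(Default) = {Age, Collateral, CreditScore, Inquiries, LatePay, LoanAmt, Utilization}.
Debt is neither a parent, child, nor co-parent of Default, so it does not belong.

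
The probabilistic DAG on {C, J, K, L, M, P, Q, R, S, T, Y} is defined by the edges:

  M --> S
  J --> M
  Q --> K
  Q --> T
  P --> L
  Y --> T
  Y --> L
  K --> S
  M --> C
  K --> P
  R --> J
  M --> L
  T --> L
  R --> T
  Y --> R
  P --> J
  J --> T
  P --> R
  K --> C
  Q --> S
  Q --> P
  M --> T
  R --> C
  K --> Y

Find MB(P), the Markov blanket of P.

The Markov blanket of a node is its parents, its children, and the other parents of its children.
Pa(P) = {K, Q}.
P has children J, L, R.
For each child, the remaining parents (spouses of P):
  R's other parent is Y.
  parents(J) \ {P} = {R}.
  parents(L) \ {P} = {M, T, Y}.
So the Markov blanket of P is {J, K, L, M, Q, R, T, Y}.

{J, K, L, M, Q, R, T, Y}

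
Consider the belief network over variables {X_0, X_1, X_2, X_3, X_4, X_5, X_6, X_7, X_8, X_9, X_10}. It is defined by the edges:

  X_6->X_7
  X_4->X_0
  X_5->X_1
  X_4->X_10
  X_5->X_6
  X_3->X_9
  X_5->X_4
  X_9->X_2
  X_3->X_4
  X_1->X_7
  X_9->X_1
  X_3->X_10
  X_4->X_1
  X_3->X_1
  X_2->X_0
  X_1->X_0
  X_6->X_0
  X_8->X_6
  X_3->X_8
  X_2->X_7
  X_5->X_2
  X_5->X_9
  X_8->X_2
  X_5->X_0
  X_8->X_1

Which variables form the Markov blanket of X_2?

Children of X_2: X_0, X_7.
X_2's parents: X_5, X_8, X_9.
Co-parents of X_2 (other parents of its children):
  parents(X_7) \ {X_2} = {X_1, X_6}.
  parents(X_0) \ {X_2} = {X_1, X_4, X_5, X_6}.
Taking the union gives {X_0, X_1, X_4, X_5, X_6, X_7, X_8, X_9}.

{X_0, X_1, X_4, X_5, X_6, X_7, X_8, X_9}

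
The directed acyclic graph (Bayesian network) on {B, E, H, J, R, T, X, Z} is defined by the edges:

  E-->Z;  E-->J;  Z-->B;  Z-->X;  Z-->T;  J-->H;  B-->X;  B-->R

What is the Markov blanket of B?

{R, X, Z}

A node's Markov blanket = Pa ∪ Ch ∪ (parents of Ch other than the node itself).
Parents of B: Z.
B's children: R, X.
Other parents of B's children:
  X: Z
  R: —
So the Markov blanket of B is {R, X, Z}.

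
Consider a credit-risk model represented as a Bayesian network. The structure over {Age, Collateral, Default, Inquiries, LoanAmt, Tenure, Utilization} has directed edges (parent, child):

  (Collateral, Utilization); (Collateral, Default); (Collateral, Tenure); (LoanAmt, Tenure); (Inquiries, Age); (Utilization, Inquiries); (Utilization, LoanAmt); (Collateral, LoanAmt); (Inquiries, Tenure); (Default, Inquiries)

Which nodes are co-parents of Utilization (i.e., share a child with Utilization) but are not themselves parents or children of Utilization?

{Default}

Children of Utilization: Inquiries, LoanAmt.
  LoanAmt: Collateral
  Inquiries: Default
Excluding nodes already adjacent to Utilization (Collateral, Inquiries, LoanAmt), the co-parent-only contribution is {Default}.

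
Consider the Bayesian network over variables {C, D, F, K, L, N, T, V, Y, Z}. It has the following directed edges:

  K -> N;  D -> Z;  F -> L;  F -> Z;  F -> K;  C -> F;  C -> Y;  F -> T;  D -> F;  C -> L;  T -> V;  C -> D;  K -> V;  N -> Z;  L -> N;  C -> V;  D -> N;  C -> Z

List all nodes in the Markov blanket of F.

{C, D, K, L, N, T, Z}

By definition, MB(F) is built from F's parents, F's children, and the co-parents of F.
F has parents C, D.
Ch(F) = {K, L, T, Z}.
Parents of each child, excluding F:
  K has no other parent.
  L also has parent C.
  T has no other parent.
  parents(Z) \ {F} = {C, D, N}.
MB(F) = {C, D, K, L, N, T, Z}.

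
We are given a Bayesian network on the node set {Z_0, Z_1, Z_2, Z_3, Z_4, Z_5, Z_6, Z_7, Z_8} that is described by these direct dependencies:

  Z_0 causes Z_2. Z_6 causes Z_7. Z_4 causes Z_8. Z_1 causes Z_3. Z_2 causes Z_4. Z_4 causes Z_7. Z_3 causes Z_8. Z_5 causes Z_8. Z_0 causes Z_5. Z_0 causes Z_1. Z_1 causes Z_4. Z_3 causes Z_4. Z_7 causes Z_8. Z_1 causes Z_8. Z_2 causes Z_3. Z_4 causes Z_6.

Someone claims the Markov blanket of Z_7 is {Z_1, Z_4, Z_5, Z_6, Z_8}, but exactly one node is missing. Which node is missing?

Parents of Z_7: Z_4, Z_6.
Children of Z_7: Z_8.
Parents of each child, excluding Z_7:
  parents(Z_8) \ {Z_7} = {Z_1, Z_3, Z_4, Z_5}.
MB(Z_7) = {Z_1, Z_3, Z_4, Z_5, Z_6, Z_8}.
Comparing with the claimed set, Z_3 is missing.

Z_3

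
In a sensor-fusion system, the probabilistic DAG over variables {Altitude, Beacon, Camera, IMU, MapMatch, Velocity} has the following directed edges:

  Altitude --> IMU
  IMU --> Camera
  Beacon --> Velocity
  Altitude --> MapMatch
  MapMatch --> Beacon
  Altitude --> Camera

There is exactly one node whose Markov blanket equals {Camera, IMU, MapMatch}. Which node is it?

Altitude

The target node must have every member of {Camera, IMU, MapMatch} as a parent, child, or co-parent, and no others.
Parents of Altitude: none; children: Camera, IMU, MapMatch; co-parents: IMU.
These exactly cover the given set, so the node is Altitude.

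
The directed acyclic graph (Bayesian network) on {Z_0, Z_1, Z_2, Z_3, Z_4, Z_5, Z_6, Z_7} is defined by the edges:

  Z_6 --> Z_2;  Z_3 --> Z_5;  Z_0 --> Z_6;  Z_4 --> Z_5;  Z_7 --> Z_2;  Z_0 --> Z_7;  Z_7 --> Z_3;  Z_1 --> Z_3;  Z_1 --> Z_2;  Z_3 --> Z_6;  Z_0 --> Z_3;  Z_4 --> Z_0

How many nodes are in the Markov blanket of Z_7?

The Markov blanket of a node is its parents, its children, and the other parents of its children.
Z_7 has children Z_2, Z_3.
Parents of Z_7: Z_0.
For each child, the remaining parents (spouses of Z_7):
  Z_3 also has parents Z_0, Z_1.
  Z_2's other parents are Z_1, Z_6.
MB(Z_7) = {Z_0, Z_1, Z_2, Z_3, Z_6}, which has 5 nodes.

5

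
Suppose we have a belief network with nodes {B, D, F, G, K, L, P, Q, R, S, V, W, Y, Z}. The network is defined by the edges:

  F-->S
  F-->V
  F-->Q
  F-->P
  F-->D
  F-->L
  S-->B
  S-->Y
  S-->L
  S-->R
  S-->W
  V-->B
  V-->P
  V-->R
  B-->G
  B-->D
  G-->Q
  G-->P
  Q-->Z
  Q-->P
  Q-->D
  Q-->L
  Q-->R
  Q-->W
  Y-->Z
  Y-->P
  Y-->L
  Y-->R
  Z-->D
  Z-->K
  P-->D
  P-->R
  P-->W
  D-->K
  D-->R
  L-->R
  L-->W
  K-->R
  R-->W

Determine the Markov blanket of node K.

By definition, MB(K) is built from K's parents, K's children, and the co-parents of K.
K has parents D, Z.
Ch(K) = {R}.
Parents of each child, excluding K:
  parents(R) \ {K} = {D, L, P, Q, S, V, Y}.
Taking the union gives {D, L, P, Q, R, S, V, Y, Z}.

{D, L, P, Q, R, S, V, Y, Z}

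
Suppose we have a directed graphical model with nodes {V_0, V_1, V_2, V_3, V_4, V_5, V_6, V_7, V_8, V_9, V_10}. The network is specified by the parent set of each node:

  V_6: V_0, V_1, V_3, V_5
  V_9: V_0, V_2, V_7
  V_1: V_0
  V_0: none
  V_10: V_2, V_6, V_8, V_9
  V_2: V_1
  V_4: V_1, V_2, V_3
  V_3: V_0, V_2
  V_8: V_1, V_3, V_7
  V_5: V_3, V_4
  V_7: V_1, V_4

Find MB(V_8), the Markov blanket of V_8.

{V_1, V_2, V_3, V_6, V_7, V_9, V_10}

A node's Markov blanket = Pa ∪ Ch ∪ (parents of Ch other than the node itself).
V_8's parents: V_1, V_3, V_7.
Children of V_8: V_10.
Parents of each child, excluding V_8:
  parents(V_10) \ {V_8} = {V_2, V_6, V_9}.
Union: {V_1, V_3, V_7} ∪ {V_10} ∪ {V_2, V_6, V_9} = {V_1, V_2, V_3, V_6, V_7, V_9, V_10}.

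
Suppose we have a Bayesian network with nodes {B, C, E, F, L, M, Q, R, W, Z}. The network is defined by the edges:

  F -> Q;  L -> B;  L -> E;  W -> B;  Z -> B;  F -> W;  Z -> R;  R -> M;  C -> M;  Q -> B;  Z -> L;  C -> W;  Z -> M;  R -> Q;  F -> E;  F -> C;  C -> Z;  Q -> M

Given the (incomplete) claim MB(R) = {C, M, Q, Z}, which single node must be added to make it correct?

R's parents: Z.
R's children: M, Q.
Other parents of R's children:
  parents(Q) \ {R} = {F}.
  M's other parents are C, Q, Z.
MB(R) = {C, F, M, Q, Z}.
Comparing with the claimed set, F is missing.

F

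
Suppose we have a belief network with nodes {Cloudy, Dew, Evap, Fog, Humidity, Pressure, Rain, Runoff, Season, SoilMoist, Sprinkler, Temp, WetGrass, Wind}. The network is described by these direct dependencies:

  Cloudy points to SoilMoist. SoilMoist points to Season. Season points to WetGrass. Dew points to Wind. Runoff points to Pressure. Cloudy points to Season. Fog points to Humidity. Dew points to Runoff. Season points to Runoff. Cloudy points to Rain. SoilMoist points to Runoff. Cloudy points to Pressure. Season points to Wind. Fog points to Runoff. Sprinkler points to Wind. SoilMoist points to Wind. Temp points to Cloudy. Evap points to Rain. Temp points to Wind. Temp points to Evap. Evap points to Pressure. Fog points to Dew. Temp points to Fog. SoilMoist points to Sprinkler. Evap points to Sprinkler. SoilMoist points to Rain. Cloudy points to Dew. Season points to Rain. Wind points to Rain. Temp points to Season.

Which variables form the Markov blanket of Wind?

The Markov blanket of a node is its parents, its children, and the other parents of its children.
Wind has child Rain.
Wind's parents: Dew, Season, SoilMoist, Sprinkler, Temp.
Other parents of Wind's children:
  Rain also has parents Cloudy, Evap, Season, SoilMoist.
MB(Wind) = {Cloudy, Dew, Evap, Rain, Season, SoilMoist, Sprinkler, Temp}.

{Cloudy, Dew, Evap, Rain, Season, SoilMoist, Sprinkler, Temp}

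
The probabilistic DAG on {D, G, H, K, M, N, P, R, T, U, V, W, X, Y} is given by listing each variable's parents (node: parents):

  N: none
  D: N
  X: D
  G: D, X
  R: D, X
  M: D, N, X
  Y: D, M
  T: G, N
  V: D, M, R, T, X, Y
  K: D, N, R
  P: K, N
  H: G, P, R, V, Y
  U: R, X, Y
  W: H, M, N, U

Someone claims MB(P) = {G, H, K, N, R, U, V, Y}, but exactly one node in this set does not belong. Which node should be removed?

P has parents K, N.
P has child H.
Co-parents of P (other parents of its children):
  H: G, R, V, Y
MB(P) = {G, H, K, N, R, V, Y}.
U is neither a parent, child, nor co-parent of P, so it does not belong.

U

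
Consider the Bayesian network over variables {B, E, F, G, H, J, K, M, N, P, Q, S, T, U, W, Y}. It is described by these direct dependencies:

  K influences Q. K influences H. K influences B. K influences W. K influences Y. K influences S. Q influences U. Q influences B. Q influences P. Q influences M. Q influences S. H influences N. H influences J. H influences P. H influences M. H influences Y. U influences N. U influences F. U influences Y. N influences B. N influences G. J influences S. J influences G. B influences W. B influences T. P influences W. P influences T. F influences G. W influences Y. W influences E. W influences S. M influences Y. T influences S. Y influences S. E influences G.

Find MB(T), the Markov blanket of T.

{B, J, K, P, Q, S, W, Y}

T's parents: B, P.
Ch(T) = {S}.
Co-parents of T (other parents of its children):
  S's other parents are J, K, Q, W, Y.
Taking the union gives {B, J, K, P, Q, S, W, Y}.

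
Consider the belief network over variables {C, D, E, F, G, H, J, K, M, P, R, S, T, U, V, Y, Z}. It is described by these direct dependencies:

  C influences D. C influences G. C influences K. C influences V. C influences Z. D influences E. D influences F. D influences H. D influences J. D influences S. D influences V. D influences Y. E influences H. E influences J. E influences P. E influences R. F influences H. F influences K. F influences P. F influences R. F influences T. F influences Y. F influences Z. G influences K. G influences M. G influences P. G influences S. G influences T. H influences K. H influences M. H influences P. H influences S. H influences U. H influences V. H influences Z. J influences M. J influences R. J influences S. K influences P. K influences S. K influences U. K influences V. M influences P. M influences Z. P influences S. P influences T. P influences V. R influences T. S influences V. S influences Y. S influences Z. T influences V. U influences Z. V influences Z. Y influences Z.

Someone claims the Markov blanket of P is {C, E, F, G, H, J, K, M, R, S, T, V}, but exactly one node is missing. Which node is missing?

D

By definition, MB(P) is built from P's parents, P's children, and the co-parents of P.
P has parents E, F, G, H, K, M.
P has children S, T, V.
Other parents of P's children:
  S: D, G, H, J, K
  T: F, G, R
  V: C, D, H, K, S, T
MB(P) = {C, D, E, F, G, H, J, K, M, R, S, T, V}.
Comparing with the claimed set, D is missing.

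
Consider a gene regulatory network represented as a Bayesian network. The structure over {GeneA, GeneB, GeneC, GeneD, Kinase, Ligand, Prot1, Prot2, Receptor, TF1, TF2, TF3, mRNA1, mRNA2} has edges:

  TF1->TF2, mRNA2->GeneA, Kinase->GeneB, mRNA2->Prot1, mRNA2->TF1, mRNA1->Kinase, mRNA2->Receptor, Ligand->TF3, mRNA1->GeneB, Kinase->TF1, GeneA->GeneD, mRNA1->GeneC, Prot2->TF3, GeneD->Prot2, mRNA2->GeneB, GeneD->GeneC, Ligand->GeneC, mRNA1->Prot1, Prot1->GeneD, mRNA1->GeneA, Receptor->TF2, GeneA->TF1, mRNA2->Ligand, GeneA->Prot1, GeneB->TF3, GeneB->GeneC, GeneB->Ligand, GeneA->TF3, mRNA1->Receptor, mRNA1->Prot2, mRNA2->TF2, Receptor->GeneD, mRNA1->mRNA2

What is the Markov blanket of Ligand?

Children of Ligand: GeneC, TF3.
Pa(Ligand) = {GeneB, mRNA2}.
Other parents of Ligand's children:
  TF3: GeneA, GeneB, Prot2
  GeneC: GeneB, GeneD, mRNA1
So the Markov blanket of Ligand is {GeneA, GeneB, GeneC, GeneD, Prot2, TF3, mRNA1, mRNA2}.

{GeneA, GeneB, GeneC, GeneD, Prot2, TF3, mRNA1, mRNA2}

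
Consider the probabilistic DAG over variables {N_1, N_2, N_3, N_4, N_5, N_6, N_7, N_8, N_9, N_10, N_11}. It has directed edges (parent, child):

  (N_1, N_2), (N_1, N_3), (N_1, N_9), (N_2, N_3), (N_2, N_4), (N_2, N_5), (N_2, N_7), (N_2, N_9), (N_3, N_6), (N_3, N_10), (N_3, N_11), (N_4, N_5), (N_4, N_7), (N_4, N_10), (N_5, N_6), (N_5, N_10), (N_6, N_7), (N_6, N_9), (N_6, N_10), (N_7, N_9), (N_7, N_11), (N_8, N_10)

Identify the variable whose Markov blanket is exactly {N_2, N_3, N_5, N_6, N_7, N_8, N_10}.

The target node must have every member of {N_2, N_3, N_5, N_6, N_7, N_8, N_10} as a parent, child, or co-parent, and no others.
Parents of N_4: N_2; children: N_5, N_7, N_10; co-parents: N_2, N_3, N_5, N_6, N_8.
These exactly cover the given set, so the node is N_4.

N_4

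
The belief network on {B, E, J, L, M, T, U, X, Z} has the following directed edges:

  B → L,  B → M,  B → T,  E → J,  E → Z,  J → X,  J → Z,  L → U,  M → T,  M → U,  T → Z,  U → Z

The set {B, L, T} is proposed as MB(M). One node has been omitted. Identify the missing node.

M has parent B.
M's children: T, U.
Parents of each child, excluding M:
  parents(T) \ {M} = {B}.
  U's other parent is L.
MB(M) = {B, L, T, U}.
Comparing with the claimed set, U is missing.

U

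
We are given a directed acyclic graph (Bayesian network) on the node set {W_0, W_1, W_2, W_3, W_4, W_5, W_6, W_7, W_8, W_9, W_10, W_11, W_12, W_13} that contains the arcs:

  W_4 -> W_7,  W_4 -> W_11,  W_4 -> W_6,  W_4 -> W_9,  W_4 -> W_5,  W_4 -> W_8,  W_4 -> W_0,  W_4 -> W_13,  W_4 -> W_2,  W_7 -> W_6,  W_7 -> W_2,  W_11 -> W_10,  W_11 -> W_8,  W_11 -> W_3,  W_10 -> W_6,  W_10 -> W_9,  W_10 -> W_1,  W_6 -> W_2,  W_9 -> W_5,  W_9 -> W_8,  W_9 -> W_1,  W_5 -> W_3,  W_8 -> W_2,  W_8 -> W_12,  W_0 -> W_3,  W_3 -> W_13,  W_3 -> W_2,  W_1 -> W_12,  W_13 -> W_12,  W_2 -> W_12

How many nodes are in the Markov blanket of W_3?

9

A node's Markov blanket = Pa ∪ Ch ∪ (parents of Ch other than the node itself).
Parents of W_3: W_0, W_5, W_11.
Ch(W_3) = {W_2, W_13}.
Parents of each child, excluding W_3:
  W_13: W_4
  W_2: W_4, W_6, W_7, W_8
MB(W_3) = {W_0, W_2, W_4, W_5, W_6, W_7, W_8, W_11, W_13}, which has 9 nodes.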